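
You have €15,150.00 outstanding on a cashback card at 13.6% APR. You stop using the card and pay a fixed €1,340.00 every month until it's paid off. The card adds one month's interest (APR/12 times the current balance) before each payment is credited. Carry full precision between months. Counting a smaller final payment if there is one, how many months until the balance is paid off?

13 months

Monthly rate r = 13.6%/12 = 1.13333% = 0.0113333.
Recurrence: B ← B·(1+r) − €1,340.00.
Month 1: interest €171.70; balance after payment €13,981.70.
Month 2: interest €158.46; balance after payment €12,800.16.
Closed form: n = −ln(1 − rB₀/P)/ln(1+r) = −ln(0.87187)/ln(1.01133) ≈ 12.167, so the balance reaches zero during payment 13.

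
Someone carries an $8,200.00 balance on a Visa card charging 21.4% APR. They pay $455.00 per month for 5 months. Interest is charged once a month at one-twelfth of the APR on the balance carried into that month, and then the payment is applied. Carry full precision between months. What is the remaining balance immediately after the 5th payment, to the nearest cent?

Monthly rate r = 21.4%/12 = 1.78333% = 0.0178333.
Each month: B ← B·(1+r) − $455.00.
Month 1: interest $146.23; balance after payment $7,891.23.
Month 2: interest $140.73; balance after payment $7,576.96.
Month 3: interest $135.12; balance after payment $7,257.08.
Month 4: interest $129.42; balance after payment $6,931.50.
Month 5: interest $123.61; balance after payment $6,600.11.

$6,600.11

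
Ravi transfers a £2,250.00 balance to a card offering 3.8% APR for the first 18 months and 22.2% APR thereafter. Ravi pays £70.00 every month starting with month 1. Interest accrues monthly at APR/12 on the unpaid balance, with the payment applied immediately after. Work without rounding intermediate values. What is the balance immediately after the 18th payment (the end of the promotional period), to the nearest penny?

Promo months 1–18 at r₀ = 3.8%/12 = 0.00316667; months 19+ at r₁ = 22.2%/12 = 0.0185.
After month 18: iterate B ← B·(1+r₀) − £70.00 for 18 months → £1,087.27.

£1,087.27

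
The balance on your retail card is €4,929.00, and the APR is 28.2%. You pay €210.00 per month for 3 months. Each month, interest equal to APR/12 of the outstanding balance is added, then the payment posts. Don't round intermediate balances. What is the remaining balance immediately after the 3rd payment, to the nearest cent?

Monthly rate r = 28.2%/12 = 2.35% = 0.0235.
Each month: B ← B·(1+r) − €210.00.
Month 1: interest €115.83; balance after payment €4,834.83.
Month 2: interest €113.62; balance after payment €4,738.45.
Month 3: interest €111.35; balance after payment €4,639.80.

€4,639.80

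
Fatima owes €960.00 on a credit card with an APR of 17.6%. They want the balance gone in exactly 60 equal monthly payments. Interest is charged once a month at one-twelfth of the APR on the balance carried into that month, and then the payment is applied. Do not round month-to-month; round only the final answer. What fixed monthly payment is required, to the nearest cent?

Monthly rate r = 17.6%/12 = 1.46667% = 0.0146667.
Level-payment amortization: P = B₀·r / (1 − (1+r)^(−n)) = 960.00·0.0146667 / (1 − 1.01467^(−60)).
Denominator 1 − (1+r)^(−60) = 0.582557755.
P = 14.08 / 0.582557755 ≈ 24.17.

€24.17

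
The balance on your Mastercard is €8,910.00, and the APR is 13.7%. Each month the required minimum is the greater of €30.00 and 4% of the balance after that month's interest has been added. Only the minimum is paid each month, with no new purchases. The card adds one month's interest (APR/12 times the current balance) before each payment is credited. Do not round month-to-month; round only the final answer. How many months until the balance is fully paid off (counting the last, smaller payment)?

114 months

Monthly rate r = 13.7%/12 = 1.14167% = 0.0114167.
While 4% of the post-interest balance exceeds €30.00, each month B ← (B·(1+r))·(1 − 0.04), i.e. B shrinks by the factor (1+r)·0.96 = 0.97096.
This holds for months 1–85. Entering month 86 the balance is €727.77; 4% of the post-interest balance is now below €30.00, so the flat €30.00 minimum applies from here.
From month 86 a fixed €30.00 at rate r clears €727.77 in 29 more payments. Total: 85 + 29 = 114 months.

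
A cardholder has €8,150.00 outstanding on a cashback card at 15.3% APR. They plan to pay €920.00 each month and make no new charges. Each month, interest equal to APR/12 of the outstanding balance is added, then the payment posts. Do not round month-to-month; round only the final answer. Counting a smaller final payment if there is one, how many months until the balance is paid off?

Monthly rate r = 15.3%/12 = 1.275% = 0.01275.
Recurrence: B ← B·(1+r) − €920.00.
Month 1: interest €103.91; balance after payment €7,333.91.
Month 2: interest €93.51; balance after payment €6,507.42.
Closed form: n = −ln(1 − rB₀/P)/ln(1+r) = −ln(0.88705)/ln(1.01275) ≈ 9.460, so the balance reaches zero during payment 10.

10 payments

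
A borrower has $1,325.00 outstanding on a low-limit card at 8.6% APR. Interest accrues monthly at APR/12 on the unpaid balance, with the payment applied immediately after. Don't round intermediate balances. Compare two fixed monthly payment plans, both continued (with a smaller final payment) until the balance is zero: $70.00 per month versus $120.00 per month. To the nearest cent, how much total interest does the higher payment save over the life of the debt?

$43.67

Monthly rate r = 8.6%/12 = 0.716667% = 0.00716667.
At $70.00/mo: n = ⌈−ln(1 − rB₀/P)/ln(1+r)⌉ = 21 payments (last $29.08); total interest = total paid − $1,325.00 = $104.08.
At $120.00/mo: 12 payments (last $65.41); total interest $60.41.
Interest saved = $104.08 − $60.41 = $43.67.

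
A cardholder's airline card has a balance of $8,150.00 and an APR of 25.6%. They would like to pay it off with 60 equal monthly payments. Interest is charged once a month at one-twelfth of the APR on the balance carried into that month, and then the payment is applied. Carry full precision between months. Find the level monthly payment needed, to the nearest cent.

$242.09

Monthly rate r = 25.6%/12 = 2.13333% = 0.0213333.
Level-payment amortization: P = B₀·r / (1 − (1+r)^(−n)) = 8150.00·0.0213333 / (1 − 1.02133^(−60)).
Denominator 1 − (1+r)^(−60) = 0.718194396.
P = 173.867 / 0.718194396 ≈ 242.09.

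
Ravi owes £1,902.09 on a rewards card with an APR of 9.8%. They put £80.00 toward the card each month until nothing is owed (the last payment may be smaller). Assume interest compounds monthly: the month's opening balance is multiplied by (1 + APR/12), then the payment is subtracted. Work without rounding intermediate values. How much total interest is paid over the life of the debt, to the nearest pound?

Monthly rate r = 9.8%/12 = 0.816667% = 0.00816667.
Payoff takes n = ⌈−ln(1 − rB₀/P)/ln(1+r)⌉ = ⌈26.543⌉ = 27 payments; the last is £43.49.
Total paid = 26·£80.00 + £43.49 = £2,123.49.
Total interest = total paid − principal = £2,123.49 − £1,902.09 = £221.40.

£221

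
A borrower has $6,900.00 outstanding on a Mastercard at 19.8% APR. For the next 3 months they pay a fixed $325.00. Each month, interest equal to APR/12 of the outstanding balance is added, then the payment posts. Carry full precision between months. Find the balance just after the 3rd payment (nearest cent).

Monthly rate r = 19.8%/12 = 1.65% = 0.0165.
Each month: B ← B·(1+r) − $325.00.
Month 1: interest $113.85; balance after payment $6,688.85.
Month 2: interest $110.37; balance after payment $6,474.22.
Month 3: interest $106.82; balance after payment $6,256.04.

$6,256.04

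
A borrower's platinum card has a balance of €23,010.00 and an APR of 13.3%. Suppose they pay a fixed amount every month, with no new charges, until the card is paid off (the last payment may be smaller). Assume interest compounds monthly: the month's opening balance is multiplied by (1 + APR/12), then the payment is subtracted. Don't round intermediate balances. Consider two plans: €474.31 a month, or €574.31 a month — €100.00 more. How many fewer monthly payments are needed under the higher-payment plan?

Monthly rate r = 13.3%/12 = 1.10833% = 0.0110833.
At €474.31/mo: n = ⌈−ln(1 − rB₀/P)/ln(1+r)⌉ = 70 payments (last €471.52); total interest = total paid − €23,010.00 = €10,188.91.
At €574.31/mo: 54 payments (last €152.12); total interest €7,580.55.
Payments saved = 70 − 54 = 16.

16 fewer payments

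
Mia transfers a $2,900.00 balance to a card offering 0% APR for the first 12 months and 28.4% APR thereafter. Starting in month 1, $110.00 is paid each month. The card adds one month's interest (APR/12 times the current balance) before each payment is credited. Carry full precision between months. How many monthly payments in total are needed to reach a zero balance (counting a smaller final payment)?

30 payments

Promo months 1–12 at r₀ = 0%/12 = 0; months 13+ at r₁ = 28.4%/12 = 0.0236667.
After month 12 (no interest yet): B = $2,900.00 − 12·$110.00 = $1,580.00.
Then at r₁ with $110.00/mo: n₂ = −ln(1 − r₁·B/P)/ln(1+r₁) ≈ 17.76 → 18 more payments.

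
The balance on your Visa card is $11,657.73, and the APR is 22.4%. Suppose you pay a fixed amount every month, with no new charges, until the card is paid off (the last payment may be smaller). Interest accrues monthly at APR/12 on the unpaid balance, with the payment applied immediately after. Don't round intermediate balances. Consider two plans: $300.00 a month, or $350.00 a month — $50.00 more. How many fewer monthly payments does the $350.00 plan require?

Monthly rate r = 22.4%/12 = 1.86667% = 0.0186667.
At $300.00/mo: n = ⌈−ln(1 − rB₀/P)/ln(1+r)⌉ = 70 payments (last $263.14); total interest = total paid − $11,657.73 = $9,305.41.
At $350.00/mo: 53 payments (last $198.93); total interest $6,741.20.
Payments saved = 70 − 53 = 17.

17 fewer payments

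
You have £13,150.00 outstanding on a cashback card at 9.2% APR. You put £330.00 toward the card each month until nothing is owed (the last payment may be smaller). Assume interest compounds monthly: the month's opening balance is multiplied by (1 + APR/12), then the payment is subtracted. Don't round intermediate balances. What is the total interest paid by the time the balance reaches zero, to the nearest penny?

Monthly rate r = 9.2%/12 = 0.766667% = 0.00766667.
Payoff takes n = ⌈−ln(1 − rB₀/P)/ln(1+r)⌉ = ⌈47.735⌉ = 48 payments; the last is £242.70.
Total paid = 47·£330.00 + £242.70 = £15,752.70.
Total interest = total paid − principal = £15,752.70 − £13,150.00 = £2,602.70.

£2,602.70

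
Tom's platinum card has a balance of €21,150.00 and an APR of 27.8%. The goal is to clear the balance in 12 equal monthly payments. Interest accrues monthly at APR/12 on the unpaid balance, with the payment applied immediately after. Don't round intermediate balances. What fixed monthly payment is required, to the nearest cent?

Monthly rate r = 27.8%/12 = 2.31667% = 0.0231667.
Level-payment amortization: P = B₀·r / (1 − (1+r)^(−n)) = 21150.00·0.0231667 / (1 − 1.02317^(−12)).
Denominator 1 − (1+r)^(−12) = 0.240297765.
P = 489.975 / 0.240297765 ≈ 2039.03.

€2,039.03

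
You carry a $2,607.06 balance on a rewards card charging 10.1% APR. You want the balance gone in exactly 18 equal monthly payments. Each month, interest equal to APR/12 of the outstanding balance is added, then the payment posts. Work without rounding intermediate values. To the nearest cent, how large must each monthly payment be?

$156.69

Monthly rate r = 10.1%/12 = 0.841667% = 0.00841667.
Level-payment amortization: P = B₀·r / (1 − (1+r)^(−n)) = 2607.06·0.00841667 / (1 − 1.00842^(−18)).
Denominator 1 − (1+r)^(−18) = 0.140037068.
P = 21.9428 / 0.140037068 ≈ 156.69.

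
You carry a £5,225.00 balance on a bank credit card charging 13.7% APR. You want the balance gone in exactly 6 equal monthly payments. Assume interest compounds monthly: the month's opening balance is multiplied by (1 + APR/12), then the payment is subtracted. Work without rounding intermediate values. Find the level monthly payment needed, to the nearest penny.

£905.96

Monthly rate r = 13.7%/12 = 1.14167% = 0.0114167.
Level-payment amortization: P = B₀·r / (1 − (1+r)^(−n)) = 5225.00·0.0114167 / (1 − 1.01142^(−6)).
Denominator 1 − (1+r)^(−6) = 0.0658440924.
P = 59.6521 / 0.0658440924 ≈ 905.96.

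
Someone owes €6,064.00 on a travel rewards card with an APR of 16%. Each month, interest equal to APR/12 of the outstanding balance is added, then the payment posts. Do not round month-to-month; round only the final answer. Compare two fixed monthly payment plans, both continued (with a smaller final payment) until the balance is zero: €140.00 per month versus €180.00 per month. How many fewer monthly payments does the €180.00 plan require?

Monthly rate r = 16%/12 = 1.33333% = 0.0133333.
At €140.00/mo: n = ⌈−ln(1 − rB₀/P)/ln(1+r)⌉ = 66 payments (last €7.26); total interest = total paid − €6,064.00 = €3,043.26.
At €180.00/mo: 46 payments (last €4.40); total interest €2,040.40.
Payments saved = 66 − 46 = 20.

20 fewer payments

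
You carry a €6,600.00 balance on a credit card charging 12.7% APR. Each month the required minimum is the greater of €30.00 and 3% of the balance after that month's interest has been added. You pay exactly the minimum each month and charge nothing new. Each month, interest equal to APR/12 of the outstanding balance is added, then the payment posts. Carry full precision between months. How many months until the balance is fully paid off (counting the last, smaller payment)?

136 months

Monthly rate r = 12.7%/12 = 1.05833% = 0.0105833.
While 3% of the post-interest balance exceeds €30.00, each month B ← (B·(1+r))·(1 − 0.03), i.e. B shrinks by the factor (1+r)·0.97 = 0.98027.
This holds for months 1–96. Entering month 97 the balance is €973.99; 3% of the post-interest balance is now below €30.00, so the flat €30.00 minimum applies from here.
From month 97 a fixed €30.00 at rate r clears €973.99 in 40 more payments. Total: 96 + 40 = 136 months.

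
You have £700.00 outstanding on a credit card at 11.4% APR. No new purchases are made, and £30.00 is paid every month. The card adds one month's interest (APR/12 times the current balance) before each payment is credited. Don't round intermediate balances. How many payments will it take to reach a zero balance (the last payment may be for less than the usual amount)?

27 months

Monthly rate r = 11.4%/12 = 0.95% = 0.0095.
Recurrence: B ← B·(1+r) − £30.00.
Month 1: interest £6.65; balance after payment £676.65.
Month 2: interest £6.43; balance after payment £653.08.
Closed form: n = −ln(1 − rB₀/P)/ln(1+r) = −ln(0.77833)/ln(1.0095) ≈ 26.504, so the balance reaches zero during payment 27.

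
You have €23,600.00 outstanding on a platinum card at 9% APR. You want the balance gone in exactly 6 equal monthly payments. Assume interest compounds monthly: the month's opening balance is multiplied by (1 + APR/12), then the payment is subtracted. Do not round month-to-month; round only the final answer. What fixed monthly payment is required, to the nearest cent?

€4,037.23

Monthly rate r = 9%/12 = 0.75% = 0.0075.
Level-payment amortization: P = B₀·r / (1 − (1+r)^(−n)) = 23600.00·0.0075 / (1 − 1.0075^(−6)).
Denominator 1 − (1+r)^(−6) = 0.0438419822.
P = 177 / 0.0438419822 ≈ 4037.23.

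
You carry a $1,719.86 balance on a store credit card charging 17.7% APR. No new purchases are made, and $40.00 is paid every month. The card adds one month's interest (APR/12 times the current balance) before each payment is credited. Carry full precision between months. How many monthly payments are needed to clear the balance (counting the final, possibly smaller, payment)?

69 payments

Monthly rate r = 17.7%/12 = 1.475% = 0.01475.
Recurrence: B ← B·(1+r) − $40.00.
Month 1: interest $25.37; balance after payment $1,705.23.
Month 2: interest $25.15; balance after payment $1,690.38.
Closed form: n = −ln(1 − rB₀/P)/ln(1+r) = −ln(0.3658)/ln(1.01475) ≈ 68.682, so the balance reaches zero during payment 69.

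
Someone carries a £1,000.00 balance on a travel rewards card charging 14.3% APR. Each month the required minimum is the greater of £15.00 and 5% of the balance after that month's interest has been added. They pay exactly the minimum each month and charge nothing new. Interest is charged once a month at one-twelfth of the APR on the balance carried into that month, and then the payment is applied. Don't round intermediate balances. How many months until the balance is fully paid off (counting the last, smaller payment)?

54 months

Monthly rate r = 14.3%/12 = 1.19167% = 0.0119167.
While 5% of the post-interest balance exceeds £15.00, each month B ← (B·(1+r))·(1 − 0.05), i.e. B shrinks by the factor (1+r)·0.95 = 0.96132.
This holds for months 1–31. Entering month 32 the balance is £294.39; 5% of the post-interest balance is now below £15.00, so the flat £15.00 minimum applies from here.
From month 32 a fixed £15.00 at rate r clears £294.39 in 23 more payments. Total: 31 + 23 = 54 months.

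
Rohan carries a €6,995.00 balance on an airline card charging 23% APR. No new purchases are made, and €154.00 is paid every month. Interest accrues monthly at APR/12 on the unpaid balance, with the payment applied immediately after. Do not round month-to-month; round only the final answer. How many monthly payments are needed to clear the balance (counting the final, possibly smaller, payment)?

Monthly rate r = 23%/12 = 1.91667% = 0.0191667.
Recurrence: B ← B·(1+r) − €154.00.
Month 1: interest €134.07; balance after payment €6,975.07.
Month 2: interest €133.69; balance after payment €6,954.76.
Closed form: n = −ln(1 − rB₀/P)/ln(1+r) = −ln(0.12941)/ln(1.01917) ≈ 107.703, so the balance reaches zero during payment 108.

108 months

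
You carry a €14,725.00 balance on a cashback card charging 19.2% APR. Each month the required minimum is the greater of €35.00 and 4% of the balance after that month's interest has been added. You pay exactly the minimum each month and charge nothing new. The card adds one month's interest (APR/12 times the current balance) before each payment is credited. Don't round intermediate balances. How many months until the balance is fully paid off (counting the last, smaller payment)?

Monthly rate r = 19.2%/12 = 1.6% = 0.016.
While 4% of the post-interest balance exceeds €35.00, each month B ← (B·(1+r))·(1 − 0.04), i.e. B shrinks by the factor (1+r)·0.96 = 0.97536.
This holds for months 1–114. Entering month 115 the balance is €856.76; 4% of the post-interest balance is now below €35.00, so the flat €35.00 minimum applies from here.
From month 115 a fixed €35.00 at rate r clears €856.76 in 32 more payments. Total: 114 + 32 = 146 months.

146 months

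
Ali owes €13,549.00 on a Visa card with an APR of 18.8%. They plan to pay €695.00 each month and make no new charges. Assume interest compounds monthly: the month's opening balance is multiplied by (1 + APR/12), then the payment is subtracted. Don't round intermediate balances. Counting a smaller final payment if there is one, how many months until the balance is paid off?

24 months

Monthly rate r = 18.8%/12 = 1.56667% = 0.0156667.
Recurrence: B ← B·(1+r) − €695.00.
Month 1: interest €212.27; balance after payment €13,066.27.
Month 2: interest €204.70; balance after payment €12,575.97.
Closed form: n = −ln(1 − rB₀/P)/ln(1+r) = −ln(0.69458)/ln(1.01567) ≈ 23.444, so the balance reaches zero during payment 24.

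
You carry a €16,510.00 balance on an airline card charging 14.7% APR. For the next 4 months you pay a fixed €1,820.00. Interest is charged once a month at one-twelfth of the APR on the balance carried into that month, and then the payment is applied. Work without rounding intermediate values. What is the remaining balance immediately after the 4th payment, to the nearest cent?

Monthly rate r = 14.7%/12 = 1.225% = 0.01225.
Each month: B ← B·(1+r) − €1,820.00.
Month 1: interest €202.25; balance after payment €14,892.25.
Month 2: interest €182.43; balance after payment €13,254.68.
Month 3: interest €162.37; balance after payment €11,597.05.
Month 4: interest €142.06; balance after payment €9,919.11.

€9,919.11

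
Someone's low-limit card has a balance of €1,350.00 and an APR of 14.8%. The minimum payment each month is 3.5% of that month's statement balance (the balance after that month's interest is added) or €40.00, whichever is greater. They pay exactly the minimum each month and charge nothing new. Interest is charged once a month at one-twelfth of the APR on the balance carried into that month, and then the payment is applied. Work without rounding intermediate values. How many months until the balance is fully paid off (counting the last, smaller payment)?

Monthly rate r = 14.8%/12 = 1.23333% = 0.0123333.
While 3.5% of the post-interest balance exceeds €40.00, each month B ← (B·(1+r))·(1 − 0.035), i.e. B shrinks by the factor (1+r)·0.965 = 0.9769.
This holds for months 1–8. Entering month 9 the balance is €1,119.80; 3.5% of the post-interest balance is now below €40.00, so the flat €40.00 minimum applies from here.
From month 9 a fixed €40.00 at rate r clears €1,119.80 in 35 more payments. Total: 8 + 35 = 43 months.

43 months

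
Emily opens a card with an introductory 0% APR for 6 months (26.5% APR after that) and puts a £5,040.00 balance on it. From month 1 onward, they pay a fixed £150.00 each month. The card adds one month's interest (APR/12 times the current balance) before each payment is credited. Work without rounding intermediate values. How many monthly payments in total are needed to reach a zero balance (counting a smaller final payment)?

Promo months 1–6 at r₀ = 0%/12 = 0; months 7+ at r₁ = 26.5%/12 = 0.0220833.
After month 6 (no interest yet): B = £5,040.00 − 6·£150.00 = £4,140.00.
Then at r₁ with £150.00/mo: n₂ = −ln(1 − r₁·B/P)/ln(1+r₁) ≈ 43.05 → 44 more payments.

50 payments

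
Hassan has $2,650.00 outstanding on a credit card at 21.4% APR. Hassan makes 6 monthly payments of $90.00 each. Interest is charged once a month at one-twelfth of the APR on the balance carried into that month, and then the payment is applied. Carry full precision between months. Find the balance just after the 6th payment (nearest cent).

Monthly rate r = 21.4%/12 = 1.78333% = 0.0178333.
Each month: B ← B·(1+r) − $90.00.
Month 1: interest $47.26; balance after payment $2,607.26.
Month 2: interest $46.50; balance after payment $2,563.75.
Month 3: interest $45.72; balance after payment $2,519.47.
Month 4: interest $44.93; balance after payment $2,474.41.
Month 5: interest $44.13; balance after payment $2,428.53.
Month 6: interest $43.31; balance after payment $2,381.84.

$2,381.84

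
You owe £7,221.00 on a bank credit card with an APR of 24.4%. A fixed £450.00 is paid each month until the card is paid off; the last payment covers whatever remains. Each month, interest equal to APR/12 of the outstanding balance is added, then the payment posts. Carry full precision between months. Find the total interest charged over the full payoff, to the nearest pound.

£1,609

Monthly rate r = 24.4%/12 = 2.03333% = 0.0203333.
Payoff takes n = ⌈−ln(1 − rB₀/P)/ln(1+r)⌉ = ⌈19.620⌉ = 20 payments; the last is £280.19.
Total paid = 19·£450.00 + £280.19 = £8,830.19.
Total interest = total paid − principal = £8,830.19 − £7,221.00 = £1,609.19.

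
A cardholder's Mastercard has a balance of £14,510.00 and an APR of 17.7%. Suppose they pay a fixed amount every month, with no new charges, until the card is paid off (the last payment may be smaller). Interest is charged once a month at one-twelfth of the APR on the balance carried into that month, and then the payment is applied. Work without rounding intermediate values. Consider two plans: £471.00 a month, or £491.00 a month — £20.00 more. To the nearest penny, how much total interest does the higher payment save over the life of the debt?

Monthly rate r = 17.7%/12 = 1.475% = 0.01475.
At £471.00/mo: n = ⌈−ln(1 − rB₀/P)/ln(1+r)⌉ = 42 payments (last £178.90); total interest = total paid − £14,510.00 = £4,979.90.
At £491.00/mo: 40 payments (last £49.25); total interest £4,688.25.
Interest saved = £4,979.90 − £4,688.25 = £291.65.

£291.65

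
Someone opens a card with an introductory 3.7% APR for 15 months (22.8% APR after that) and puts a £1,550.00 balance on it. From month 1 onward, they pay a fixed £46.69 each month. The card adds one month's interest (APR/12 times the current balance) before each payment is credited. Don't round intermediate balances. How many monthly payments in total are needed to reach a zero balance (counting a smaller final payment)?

Promo months 1–15 at r₀ = 3.7%/12 = 0.00308333; months 16+ at r₁ = 22.8%/12 = 0.019.
After month 15: iterate B ← B·(1+r₀) − £46.69 for 15 months → £907.59.
Then at r₁ with £46.69/mo: n₂ = −ln(1 − r₁·B/P)/ln(1+r₁) ≈ 24.49 → 25 more payments.

40 months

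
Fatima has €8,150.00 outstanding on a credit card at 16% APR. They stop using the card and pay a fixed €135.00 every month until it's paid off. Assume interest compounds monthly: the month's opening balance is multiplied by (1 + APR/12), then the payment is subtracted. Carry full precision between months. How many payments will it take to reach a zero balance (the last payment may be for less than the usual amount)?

124 payments

Monthly rate r = 16%/12 = 1.33333% = 0.0133333.
Recurrence: B ← B·(1+r) − €135.00.
Month 1: interest €108.67; balance after payment €8,123.67.
Month 2: interest €108.32; balance after payment €8,096.98.
Closed form: n = −ln(1 − rB₀/P)/ln(1+r) = −ln(0.19506)/ln(1.01333) ≈ 123.398, so the balance reaches zero during payment 124.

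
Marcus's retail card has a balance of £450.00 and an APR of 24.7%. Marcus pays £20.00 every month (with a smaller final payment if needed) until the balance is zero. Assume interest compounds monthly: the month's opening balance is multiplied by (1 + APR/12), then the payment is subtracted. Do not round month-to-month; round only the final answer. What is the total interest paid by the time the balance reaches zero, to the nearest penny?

Monthly rate r = 24.7%/12 = 2.05833% = 0.0205833.
Payoff takes n = ⌈−ln(1 − rB₀/P)/ln(1+r)⌉ = ⌈30.528⌉ = 31 payments; the last is £10.61.
Total paid = 30·£20.00 + £10.61 = £610.61.
Total interest = total paid − principal = £610.61 − £450.00 = £160.61.

£160.61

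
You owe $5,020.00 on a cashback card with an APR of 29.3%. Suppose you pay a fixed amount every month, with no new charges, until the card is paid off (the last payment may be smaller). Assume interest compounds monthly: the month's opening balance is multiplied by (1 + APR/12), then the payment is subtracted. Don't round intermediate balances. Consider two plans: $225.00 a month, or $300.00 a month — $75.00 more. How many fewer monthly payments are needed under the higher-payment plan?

Monthly rate r = 29.3%/12 = 2.44167% = 0.0244167.
At $225.00/mo: n = ⌈−ln(1 − rB₀/P)/ln(1+r)⌉ = 33 payments (last $140.45); total interest = total paid − $5,020.00 = $2,320.45.
At $300.00/mo: 22 payments (last $232.26); total interest $1,512.26.
Payments saved = 33 − 22 = 11.

11 fewer payments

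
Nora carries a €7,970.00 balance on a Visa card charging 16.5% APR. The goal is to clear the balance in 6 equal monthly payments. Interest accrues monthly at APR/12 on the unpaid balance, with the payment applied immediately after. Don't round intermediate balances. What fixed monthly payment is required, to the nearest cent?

Monthly rate r = 16.5%/12 = 1.375% = 0.01375.
Level-payment amortization: P = B₀·r / (1 − (1+r)^(−n)) = 7970.00·0.01375 / (1 − 1.01375^(−6)).
Denominator 1 − (1+r)^(−6) = 0.0786708826.
P = 109.588 / 0.0786708826 ≈ 1392.99.

€1,392.99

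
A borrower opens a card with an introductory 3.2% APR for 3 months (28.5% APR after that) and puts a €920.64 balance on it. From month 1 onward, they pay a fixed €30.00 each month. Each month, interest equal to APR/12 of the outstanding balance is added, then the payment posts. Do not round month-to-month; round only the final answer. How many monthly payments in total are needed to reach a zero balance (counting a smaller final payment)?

Promo months 1–3 at r₀ = 3.2%/12 = 0.00266667; months 4+ at r₁ = 28.5%/12 = 0.02375.
After month 3: iterate B ← B·(1+r₀) − €30.00 for 3 months → €837.78.
Then at r₁ with €30.00/mo: n₂ = −ln(1 − r₁·B/P)/ln(1+r₁) ≈ 46.37 → 47 more payments.

50 payments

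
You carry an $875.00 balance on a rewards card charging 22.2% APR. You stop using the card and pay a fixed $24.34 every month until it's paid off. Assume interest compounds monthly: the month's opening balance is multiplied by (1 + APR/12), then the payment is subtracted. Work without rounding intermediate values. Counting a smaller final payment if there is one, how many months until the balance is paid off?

60 months

Monthly rate r = 22.2%/12 = 1.85% = 0.0185.
Recurrence: B ← B·(1+r) − $24.34.
Month 1: interest $16.19; balance after payment $866.85.
Month 2: interest $16.04; balance after payment $858.54.
Closed form: n = −ln(1 − rB₀/P)/ln(1+r) = −ln(0.33494)/ln(1.0185) ≈ 59.669, so the balance reaches zero during payment 60.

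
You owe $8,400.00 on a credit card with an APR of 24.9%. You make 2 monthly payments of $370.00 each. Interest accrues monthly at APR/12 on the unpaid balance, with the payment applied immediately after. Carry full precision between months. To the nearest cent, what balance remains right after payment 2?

Monthly rate r = 24.9%/12 = 2.075% = 0.02075.
Each month: B ← B·(1+r) − $370.00.
Month 1: interest $174.30; balance after payment $8,204.30.
Month 2: interest $170.24; balance after payment $8,004.54.

$8,004.54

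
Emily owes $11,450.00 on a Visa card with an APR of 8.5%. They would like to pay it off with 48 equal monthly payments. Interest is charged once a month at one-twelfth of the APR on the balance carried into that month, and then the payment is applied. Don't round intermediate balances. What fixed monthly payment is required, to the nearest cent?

Monthly rate r = 8.5%/12 = 0.708333% = 0.00708333.
Level-payment amortization: P = B₀·r / (1 − (1+r)^(−n)) = 11450.00·0.00708333 / (1 − 1.00708^(−48)).
Denominator 1 − (1+r)^(−48) = 0.287376102.
P = 81.1042 / 0.287376102 ≈ 282.22.

$282.22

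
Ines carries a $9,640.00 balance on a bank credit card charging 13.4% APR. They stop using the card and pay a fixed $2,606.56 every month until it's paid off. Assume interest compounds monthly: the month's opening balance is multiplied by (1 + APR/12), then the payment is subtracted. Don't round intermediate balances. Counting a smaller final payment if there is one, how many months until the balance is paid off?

4 months

Monthly rate r = 13.4%/12 = 1.11667% = 0.0111667.
Recurrence: B ← B·(1+r) − $2,606.56.
Month 1: interest $107.65; balance after payment $7,141.09.
Month 2: interest $79.74; balance after payment $4,614.27.
Month 3: interest $51.53; balance after payment $2,059.23.
Month 4: interest $22.99; balance after payment $0.00.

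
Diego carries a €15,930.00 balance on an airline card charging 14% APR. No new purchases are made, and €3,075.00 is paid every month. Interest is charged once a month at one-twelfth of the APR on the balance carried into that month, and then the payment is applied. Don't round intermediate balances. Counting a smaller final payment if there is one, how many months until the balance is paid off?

Monthly rate r = 14%/12 = 1.16667% = 0.0116667.
Recurrence: B ← B·(1+r) − €3,075.00.
Month 1: interest €185.85; balance after payment €13,040.85.
Month 2: interest €152.14; balance after payment €10,117.99.
Month 3: interest €118.04; balance after payment €7,161.04.
Month 4: interest €83.55; balance after payment €4,169.58.
Month 5: interest €48.65; balance after payment €1,143.23.
Month 6: interest €13.34; balance after payment €0.00.

6 months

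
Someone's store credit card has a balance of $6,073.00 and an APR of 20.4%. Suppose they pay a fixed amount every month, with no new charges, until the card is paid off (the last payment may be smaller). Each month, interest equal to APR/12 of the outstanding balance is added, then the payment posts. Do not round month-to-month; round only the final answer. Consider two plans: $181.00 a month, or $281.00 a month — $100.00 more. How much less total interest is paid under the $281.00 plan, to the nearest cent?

Monthly rate r = 20.4%/12 = 1.7% = 0.017.
At $181.00/mo: n = ⌈−ln(1 − rB₀/P)/ln(1+r)⌉ = 51 payments (last $21.92); total interest = total paid − $6,073.00 = $2,998.92.
At $281.00/mo: 28 payments (last $46.73); total interest $1,560.73.
Interest saved = $2,998.92 − $1,560.73 = $1,438.19.

$1,438.19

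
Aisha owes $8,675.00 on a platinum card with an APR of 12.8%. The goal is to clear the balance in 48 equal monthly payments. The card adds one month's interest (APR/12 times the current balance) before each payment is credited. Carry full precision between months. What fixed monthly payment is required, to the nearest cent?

Monthly rate r = 12.8%/12 = 1.06667% = 0.0106667.
Level-payment amortization: P = B₀·r / (1 − (1+r)^(−n)) = 8675.00·0.0106667 / (1 − 1.01067^(−48)).
Denominator 1 − (1+r)^(−48) = 0.399077075.
P = 92.5333 / 0.399077075 ≈ 231.87.

$231.87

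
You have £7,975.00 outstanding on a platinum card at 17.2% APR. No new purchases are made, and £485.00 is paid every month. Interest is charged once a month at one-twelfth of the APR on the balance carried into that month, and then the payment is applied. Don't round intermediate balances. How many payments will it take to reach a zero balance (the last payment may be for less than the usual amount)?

Monthly rate r = 17.2%/12 = 1.43333% = 0.0143333.
Recurrence: B ← B·(1+r) − £485.00.
Month 1: interest £114.31; balance after payment £7,604.31.
Month 2: interest £109.00; balance after payment £7,228.30.
Closed form: n = −ln(1 − rB₀/P)/ln(1+r) = −ln(0.76431)/ln(1.01433) ≈ 18.886, so the balance reaches zero during payment 19.

19 months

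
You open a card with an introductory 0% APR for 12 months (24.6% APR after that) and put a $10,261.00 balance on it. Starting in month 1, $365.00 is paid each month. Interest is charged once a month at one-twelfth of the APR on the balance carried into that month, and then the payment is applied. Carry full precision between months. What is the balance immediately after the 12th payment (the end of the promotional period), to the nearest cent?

$5,881.00

Promo months 1–12 at r₀ = 0%/12 = 0; months 13+ at r₁ = 24.6%/12 = 0.0205.
After month 12 (no interest yet): B = $10,261.00 − 12·$365.00 = $5,881.00.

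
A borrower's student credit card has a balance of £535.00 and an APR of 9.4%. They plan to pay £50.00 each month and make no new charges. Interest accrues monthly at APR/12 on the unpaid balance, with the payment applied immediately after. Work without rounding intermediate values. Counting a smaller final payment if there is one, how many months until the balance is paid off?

Monthly rate r = 9.4%/12 = 0.783333% = 0.00783333.
Recurrence: B ← B·(1+r) − £50.00.
Month 1: interest £4.19; balance after payment £489.19.
Month 2: interest £3.83; balance after payment £443.02.
Closed form: n = −ln(1 − rB₀/P)/ln(1+r) = −ln(0.91618)/ln(1.00783) ≈ 11.219, so the balance reaches zero during payment 12.

12 payments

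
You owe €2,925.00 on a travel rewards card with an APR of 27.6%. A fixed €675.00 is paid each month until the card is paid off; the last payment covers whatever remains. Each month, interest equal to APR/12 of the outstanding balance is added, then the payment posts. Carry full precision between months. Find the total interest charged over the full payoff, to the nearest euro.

€193

Monthly rate r = 27.6%/12 = 2.3% = 0.023.
Payoff takes n = ⌈−ln(1 − rB₀/P)/ln(1+r)⌉ = ⌈4.617⌉ = 5 payments; the last is €418.35.
Total paid = 4·€675.00 + €418.35 = €3,118.35.
Total interest = total paid − principal = €3,118.35 − €2,925.00 = €193.35.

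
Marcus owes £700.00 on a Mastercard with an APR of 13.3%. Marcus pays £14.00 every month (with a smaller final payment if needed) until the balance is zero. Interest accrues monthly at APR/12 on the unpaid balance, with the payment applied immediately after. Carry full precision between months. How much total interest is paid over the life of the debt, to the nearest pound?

Monthly rate r = 13.3%/12 = 1.10833% = 0.0110833.
Payoff takes n = ⌈−ln(1 − rB₀/P)/ln(1+r)⌉ = ⌈73.288⌉ = 74 payments; the last is £4.05.
Total paid = 73·£14.00 + £4.05 = £1,026.05.
Total interest = total paid − principal = £1,026.05 − £700.00 = £326.05.

£326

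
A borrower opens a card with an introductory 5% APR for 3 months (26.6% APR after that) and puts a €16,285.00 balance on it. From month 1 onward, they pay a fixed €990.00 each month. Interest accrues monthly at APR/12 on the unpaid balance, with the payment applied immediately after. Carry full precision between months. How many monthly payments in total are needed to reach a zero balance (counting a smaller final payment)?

Promo months 1–3 at r₀ = 5%/12 = 0.00416667; months 4+ at r₁ = 26.6%/12 = 0.0221667.
After month 3: iterate B ← B·(1+r₀) − €990.00 for 3 months → €13,507.02.
Then at r₁ with €990.00/mo: n₂ = −ln(1 − r₁·B/P)/ln(1+r₁) ≈ 16.43 → 17 more payments.

20 months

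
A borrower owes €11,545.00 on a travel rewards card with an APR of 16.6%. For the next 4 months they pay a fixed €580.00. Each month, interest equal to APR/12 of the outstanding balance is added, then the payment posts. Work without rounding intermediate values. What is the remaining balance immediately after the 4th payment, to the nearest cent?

Monthly rate r = 16.6%/12 = 1.38333% = 0.0138333.
Each month: B ← B·(1+r) − €580.00.
Month 1: interest €159.71; balance after payment €11,124.71.
Month 2: interest €153.89; balance after payment €10,698.60.
Month 3: interest €148.00; balance after payment €10,266.59.
Month 4: interest €142.02; balance after payment €9,828.62.

€9,828.62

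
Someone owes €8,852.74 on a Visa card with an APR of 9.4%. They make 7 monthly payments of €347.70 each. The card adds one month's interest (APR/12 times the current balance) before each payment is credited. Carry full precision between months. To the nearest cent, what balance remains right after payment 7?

€6,857.87

Monthly rate r = 9.4%/12 = 0.783333% = 0.00783333.
Each month: B ← B·(1+r) − €347.70.
Month 1: interest €69.35; balance after payment €8,574.39.
Month 2: interest €67.17; balance after payment €8,293.85.
Month 3: interest €64.97; balance after payment €8,011.12.
Month 4: interest €62.75; balance after payment €7,726.17.
Month 5: interest €60.52; balance after payment €7,439.00.
Month 6: interest €58.27; balance after payment €7,149.57.
Month 7: interest €56.00; balance after payment €6,857.87.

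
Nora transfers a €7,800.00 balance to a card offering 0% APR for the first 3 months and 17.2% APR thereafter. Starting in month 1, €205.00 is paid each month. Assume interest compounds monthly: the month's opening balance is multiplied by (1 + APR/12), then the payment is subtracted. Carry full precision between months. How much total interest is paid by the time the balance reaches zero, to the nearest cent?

Promo months 1–3 at r₀ = 0%/12 = 0; months 4+ at r₁ = 17.2%/12 = 0.0143333.
After month 3 (no interest yet): B = €7,800.00 − 3·€205.00 = €7,185.00.
Then at r₁ with €205.00/mo: n₂ = −ln(1 − r₁·B/P)/ln(1+r₁) ≈ 49.04 → 50 more payments.
Total paid = 52·€205.00 + €7.87 = €10,667.87; interest = €10,667.87 − €7,800.00 = €2,867.87.

€2,867.87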